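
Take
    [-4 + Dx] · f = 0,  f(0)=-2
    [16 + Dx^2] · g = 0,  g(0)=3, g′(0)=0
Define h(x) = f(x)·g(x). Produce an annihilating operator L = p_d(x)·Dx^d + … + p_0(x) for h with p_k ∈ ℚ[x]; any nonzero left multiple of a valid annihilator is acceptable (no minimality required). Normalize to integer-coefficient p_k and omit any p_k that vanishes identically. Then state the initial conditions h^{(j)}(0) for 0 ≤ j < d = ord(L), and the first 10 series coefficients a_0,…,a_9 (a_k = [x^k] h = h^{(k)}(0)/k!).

L = 32 - 8·Dx + Dx^2  (order 2).
h: a_k = -6, -24, 0, 128, 256, 1024/5, 0, -16384/105, -16384/105, -65536/945, …
ICs: h(0) = -6, h′(0) = -24.

f: a_k = -2, -8, -16, -64/3, -64/3, -256/15, -512/45, -2048/315, -1024/315, -4096/2835, …
g: a_k = 3, 0, -24, 0, 32, 0, -256/15, 0, 512/105, 0, …
Sym-product of L_f,L_g gives L₀ (≤ ord 2).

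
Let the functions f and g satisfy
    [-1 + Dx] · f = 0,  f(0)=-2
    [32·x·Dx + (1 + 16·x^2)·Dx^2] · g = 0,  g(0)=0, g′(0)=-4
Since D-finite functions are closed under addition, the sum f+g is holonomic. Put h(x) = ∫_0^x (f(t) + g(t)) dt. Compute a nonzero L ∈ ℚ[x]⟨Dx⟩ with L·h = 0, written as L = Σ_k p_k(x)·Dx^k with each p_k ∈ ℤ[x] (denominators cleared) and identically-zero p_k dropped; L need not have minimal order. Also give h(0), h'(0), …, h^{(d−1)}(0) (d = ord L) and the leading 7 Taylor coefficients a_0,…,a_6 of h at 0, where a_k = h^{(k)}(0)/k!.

L = (32 - 32·x - 1536·x^2 - 512·x^3)·Dx^2 + (-33 + 1504·x^2 - 256·x^4)·Dx^3 + (1 + 32·x + 32·x^2 + 512·x^3 + 256·x^4)·Dx^4  (order 4).
h: a_k = 0, -2, -3, -1/3, 21/4, -1/60, -12289/360, …
ICs: h(0) = 0, h′(0) = -2, h′′(0) = -6, h′′′(0) = -2.

f: a_k = -2, -2, -1, -1/3, -1/12, -1/60, -1/360, …
g: a_k = 0, -4, 0, 64/3, 0, -1024/5, 0, …
Weyl lclm of L_f,L_g ⇒ L₀ (ord ≤ 3).
Integrate: L := L₀·Dx.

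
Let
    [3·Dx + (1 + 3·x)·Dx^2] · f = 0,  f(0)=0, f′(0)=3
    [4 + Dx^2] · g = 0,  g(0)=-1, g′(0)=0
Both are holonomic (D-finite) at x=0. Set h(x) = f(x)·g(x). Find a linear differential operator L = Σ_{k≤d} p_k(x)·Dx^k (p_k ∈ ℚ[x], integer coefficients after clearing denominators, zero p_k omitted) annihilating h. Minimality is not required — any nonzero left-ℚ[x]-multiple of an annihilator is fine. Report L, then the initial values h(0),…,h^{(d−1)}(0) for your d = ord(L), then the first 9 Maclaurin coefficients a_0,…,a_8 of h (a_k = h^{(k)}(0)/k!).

f: a_k = 0, 3, -9/2, 9, -81/4, 243/5, -243/2, 2187/7, -6561/8, …
g: a_k = -1, 0, 2, 0, -2/3, 0, 4/45, 0, -2/315, …
f·g: L₀ = L_f ⊗_s L_g, ord ≤ 2·2.
L = (-1112 - 1248·x + 7344·x^2 + 27648·x^3 + 20736·x^4) + (-48 + 2160·x + 10368·x^2 + 10368·x^3)·Dx + (-250 + 240·x + 4968·x^2 + 13824·x^3 + 10368·x^4)·Dx^2 + (-12 + 540·x + 2592·x^2 + 2592·x^3)·Dx^3 + (7 + 138·x + 783·x^2 + 1728·x^3 + 1296·x^4)·Dx^4  (order 4).
h: a_k = 0, -3, 9/2, -3, 45/4, -163/5, 84, -23201/105, 23609/40, …
ICs: h(0) = 0, h′(0) = -3, h′′(0) = 9, h′′′(0) = -18.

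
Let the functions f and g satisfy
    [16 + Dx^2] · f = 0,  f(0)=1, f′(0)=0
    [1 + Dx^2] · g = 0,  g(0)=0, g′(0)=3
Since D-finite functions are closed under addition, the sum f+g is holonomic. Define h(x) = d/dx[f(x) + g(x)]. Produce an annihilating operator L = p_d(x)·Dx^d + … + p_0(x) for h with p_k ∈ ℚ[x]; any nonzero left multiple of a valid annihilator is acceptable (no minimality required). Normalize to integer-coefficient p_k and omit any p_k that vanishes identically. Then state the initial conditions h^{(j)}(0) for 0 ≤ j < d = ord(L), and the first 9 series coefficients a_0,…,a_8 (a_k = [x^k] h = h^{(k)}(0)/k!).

f: a_k = 1, 0, -8, 0, 32/3, 0, -256/45, 0, 512/315, …
g: a_k = 0, 3, 0, -1/2, 0, 1/40, 0, -1/1680, 0, …
Sum ⇒ L₀ = lclm(L_f,L_g) in ℚ(x)⟨Dx⟩.
h₀' ⇒ L via d/dx closure of L₀.
L = 16 + 17·Dx^2 + Dx^4  (order 4).
h: a_k = 3, -16, -3/2, 128/3, 1/8, -512/15, -1/240, 4096/315, 1/13440, …
ICs: h(0) = 3, h′(0) = -16, h′′(0) = -3, h′′′(0) = 256.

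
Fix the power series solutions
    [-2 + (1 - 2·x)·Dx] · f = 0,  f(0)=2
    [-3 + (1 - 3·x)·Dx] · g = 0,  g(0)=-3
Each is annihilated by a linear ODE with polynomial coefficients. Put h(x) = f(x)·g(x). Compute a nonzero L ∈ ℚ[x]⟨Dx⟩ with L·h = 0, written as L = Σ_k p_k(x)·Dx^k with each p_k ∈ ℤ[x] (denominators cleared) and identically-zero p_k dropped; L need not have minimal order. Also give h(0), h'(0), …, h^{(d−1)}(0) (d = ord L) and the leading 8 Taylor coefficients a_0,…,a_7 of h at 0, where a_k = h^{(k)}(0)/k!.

L = (-5 + 12·x) + (1 - 5·x + 6·x^2)·Dx  (order 1).
h: a_k = -6, -30, -114, -390, -1266, -3990, -12354, -37830, …
ICs: h(0) = -6.

f: a_k = 2, 4, 8, 16, 32, 64, 128, 256, …
g: a_k = -3, -9, -27, -81, -243, -729, -2187, -6561, …
Sym-product of L_f,L_g gives L₀ (≤ ord 1).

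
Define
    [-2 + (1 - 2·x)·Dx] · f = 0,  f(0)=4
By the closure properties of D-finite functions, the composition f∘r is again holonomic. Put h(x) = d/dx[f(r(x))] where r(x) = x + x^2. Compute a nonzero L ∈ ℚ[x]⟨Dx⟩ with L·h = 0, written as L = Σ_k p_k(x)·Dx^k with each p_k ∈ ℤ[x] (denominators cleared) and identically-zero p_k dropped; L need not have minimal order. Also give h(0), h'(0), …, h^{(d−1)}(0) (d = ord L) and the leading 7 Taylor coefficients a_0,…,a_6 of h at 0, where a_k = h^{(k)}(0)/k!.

f: a_k = 4, 8, 16, 32, 64, 128, 256, …
Change of var in L_f (x↦r) gives L₀.
Differentiate: ansatz ord ≤ ord L₀ ⇒ L.
L = (6 + 12·x + 12·x^2) + (-1 + 6·x^2 + 4·x^3)·Dx  (order 1).
h: a_k = 8, 48, 192, 704, 2400, 7872, 25088, …
ICs: h(0) = 8.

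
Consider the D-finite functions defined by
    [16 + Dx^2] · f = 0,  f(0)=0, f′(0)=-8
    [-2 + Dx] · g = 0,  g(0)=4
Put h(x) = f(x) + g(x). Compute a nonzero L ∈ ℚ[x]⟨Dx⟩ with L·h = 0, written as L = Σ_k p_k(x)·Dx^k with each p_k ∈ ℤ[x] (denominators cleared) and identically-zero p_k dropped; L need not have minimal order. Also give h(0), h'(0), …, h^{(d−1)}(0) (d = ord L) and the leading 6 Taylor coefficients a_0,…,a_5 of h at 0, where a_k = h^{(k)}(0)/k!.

L = -32 + 16·Dx - 2·Dx^2 + Dx^3  (order 3).
h: a_k = 4, 0, 8, 80/3, 8/3, -16, …
ICs: h(0) = 4, h′(0) = 0, h′′(0) = 16.

f: a_k = 0, -8, 0, 64/3, 0, -256/15, …
g: a_k = 4, 8, 8, 16/3, 8/3, 16/15, …
Weyl lclm of L_f,L_g ⇒ L₀ (ord ≤ 3).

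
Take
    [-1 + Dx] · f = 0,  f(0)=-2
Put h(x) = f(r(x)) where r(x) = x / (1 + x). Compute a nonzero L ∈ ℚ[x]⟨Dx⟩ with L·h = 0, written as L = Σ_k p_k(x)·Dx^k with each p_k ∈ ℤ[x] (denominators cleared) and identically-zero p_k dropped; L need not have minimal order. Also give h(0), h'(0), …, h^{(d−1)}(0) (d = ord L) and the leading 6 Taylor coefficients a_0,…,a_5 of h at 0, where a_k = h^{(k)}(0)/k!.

L = -1 + (1 + 2·x + x^2)·Dx  (order 1).
h: a_k = -2, -2, 1, -1/3, -1/12, 19/60, …
ICs: h(0) = -2.

f: a_k = -2, -2, -1, -1/3, -1/12, -1/60, …
Change of var in L_f (x↦r) gives L₀.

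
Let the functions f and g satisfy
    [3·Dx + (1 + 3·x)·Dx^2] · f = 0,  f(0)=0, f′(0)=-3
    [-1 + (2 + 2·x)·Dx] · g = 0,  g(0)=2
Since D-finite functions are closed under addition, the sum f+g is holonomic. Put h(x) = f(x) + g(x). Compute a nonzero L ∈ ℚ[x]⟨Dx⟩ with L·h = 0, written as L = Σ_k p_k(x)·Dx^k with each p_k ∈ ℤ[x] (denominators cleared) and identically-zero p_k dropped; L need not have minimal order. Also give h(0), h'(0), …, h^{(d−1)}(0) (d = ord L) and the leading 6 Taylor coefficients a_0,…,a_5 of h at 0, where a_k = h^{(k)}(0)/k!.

L = (27 + 9·x)·Dx + (69 + 126·x + 45·x^2)·Dx^2 + (10 + 46·x + 54·x^2 + 18·x^3)·Dx^3  (order 3).
h: a_k = 2, -2, 17/4, -71/8, 1291/64, -31069/640, …
ICs: h(0) = 2, h′(0) = -2, h′′(0) = 17/2.

f: a_k = 0, -3, 9/2, -9, 81/4, -243/5, …
g: a_k = 2, 1, -1/4, 1/8, -5/64, 7/128, …
f+g: L₀ = lclm(L_f,L_g), ord ≤ 2+1.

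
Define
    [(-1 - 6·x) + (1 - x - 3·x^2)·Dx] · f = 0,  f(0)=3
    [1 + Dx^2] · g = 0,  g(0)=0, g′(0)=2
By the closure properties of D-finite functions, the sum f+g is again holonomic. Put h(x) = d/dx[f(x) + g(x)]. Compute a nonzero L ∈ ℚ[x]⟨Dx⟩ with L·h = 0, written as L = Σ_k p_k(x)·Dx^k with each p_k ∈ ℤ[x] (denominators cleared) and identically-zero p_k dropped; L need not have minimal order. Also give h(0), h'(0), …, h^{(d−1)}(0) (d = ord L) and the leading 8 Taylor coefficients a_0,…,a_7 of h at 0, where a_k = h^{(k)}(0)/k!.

f: a_k = 3, 3, 12, 21, 57, 120, 291, 651, …
g: a_k = 0, 2, 0, -1/3, 0, 1/60, 0, -1/2520, …
h₀=f+g: left-lcm gives L₀, ord ≤ 3.
Derive L from L₀ (diff closure).
L = (464 + 2522·x + 8618·x^2 + 6330·x^3 + 9630·x^4 + 486·x^5 + 486·x^6) + (-43 - 249·x + 114·x^2 + 559·x^3 + 1500·x^4 + 1863·x^5 + 189·x^6 + 162·x^7)·Dx + (464 + 2522·x + 8618·x^2 + 6330·x^3 + 9630·x^4 + 486·x^5 + 486·x^6)·Dx^2 + (-43 - 249·x + 114·x^2 + 559·x^3 + 1500·x^4 + 1863·x^5 + 189·x^6 + 162·x^7)·Dx^3  (order 3).
h: a_k = 5, 24, 62, 228, 7201/12, 1746, 1640519/360, 12192, …
ICs: h(0) = 5, h′(0) = 24, h′′(0) = 124.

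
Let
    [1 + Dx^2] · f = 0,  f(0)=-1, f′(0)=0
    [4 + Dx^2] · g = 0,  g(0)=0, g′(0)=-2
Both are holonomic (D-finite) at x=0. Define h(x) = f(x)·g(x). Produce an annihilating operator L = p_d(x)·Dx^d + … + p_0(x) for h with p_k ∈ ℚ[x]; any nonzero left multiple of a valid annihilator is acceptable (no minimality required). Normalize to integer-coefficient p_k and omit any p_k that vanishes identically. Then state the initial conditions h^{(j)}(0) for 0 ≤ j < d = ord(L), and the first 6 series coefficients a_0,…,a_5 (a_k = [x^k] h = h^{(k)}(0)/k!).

L = 9 + 10·Dx^2 + Dx^4  (order 4).
h: a_k = 0, 2, 0, -7/3, 0, 61/60, …
ICs: h(0) = 0, h′(0) = 2, h′′(0) = 0, h′′′(0) = -14.

f: a_k = -1, 0, 1/2, 0, -1/24, 0, …
g: a_k = 0, -2, 0, 4/3, 0, -4/15, …
Product ⇒ symmetric product L₀, ord ≤ 4.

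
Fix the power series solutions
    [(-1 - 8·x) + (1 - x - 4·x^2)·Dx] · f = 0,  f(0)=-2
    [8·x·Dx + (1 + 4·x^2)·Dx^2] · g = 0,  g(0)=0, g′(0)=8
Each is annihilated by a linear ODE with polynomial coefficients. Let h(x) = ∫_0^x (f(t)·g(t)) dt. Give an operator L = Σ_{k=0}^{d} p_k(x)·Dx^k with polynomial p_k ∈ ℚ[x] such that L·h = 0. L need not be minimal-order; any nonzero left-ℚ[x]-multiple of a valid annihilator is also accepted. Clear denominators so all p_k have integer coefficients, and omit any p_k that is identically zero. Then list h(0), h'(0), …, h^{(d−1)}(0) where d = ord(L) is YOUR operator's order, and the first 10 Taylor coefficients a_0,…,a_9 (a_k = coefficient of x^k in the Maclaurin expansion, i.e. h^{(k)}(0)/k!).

f: a_k = -2, -2, -10, -18, -58, -130, -362, -882, -2330, -5858, …
g: a_k = 0, 8, 0, -32/3, 0, 128/5, 0, -512/7, 0, 2048/9, …
Sym-product of L_f,L_g gives L₀ (≤ ord 2).
h=∫h₀ ⇒ L = L₀·Dx.
L = (8 + 8·x + 96·x^2)·Dx + (2 + 8·x + 16·x^2 + 96·x^3)·Dx^2 + (-1 + x + 4·x^3 + 16·x^4)·Dx^3  (order 3).
h: a_k = 0, 0, -8, -16/3, -44/3, -368/15, -3064/45, -4496/35, -6266/21, -628304/945, …
ICs: h(0) = 0, h′(0) = 0, h′′(0) = -16.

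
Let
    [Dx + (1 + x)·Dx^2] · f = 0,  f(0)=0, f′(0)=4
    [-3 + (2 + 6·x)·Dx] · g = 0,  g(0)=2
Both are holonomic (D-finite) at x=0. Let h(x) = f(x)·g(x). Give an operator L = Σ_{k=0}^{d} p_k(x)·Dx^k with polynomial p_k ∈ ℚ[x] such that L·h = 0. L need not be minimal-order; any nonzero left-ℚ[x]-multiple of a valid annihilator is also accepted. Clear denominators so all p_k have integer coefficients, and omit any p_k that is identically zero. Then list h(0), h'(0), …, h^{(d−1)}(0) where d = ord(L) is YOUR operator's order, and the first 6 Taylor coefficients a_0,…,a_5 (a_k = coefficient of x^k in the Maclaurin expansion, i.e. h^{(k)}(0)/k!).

L = (21 + 9·x) + (-8 - 24·x)·Dx + (4 + 28·x + 60·x^2 + 36·x^3)·Dx^2  (order 2).
h: a_k = 0, 8, 8, -37/3, 20, -2917/80, …
ICs: h(0) = 0, h′(0) = 8.

f: a_k = 0, 4, -2, 4/3, -1, 4/5, …
g: a_k = 2, 3, -9/4, 27/8, -405/64, 1701/128, …
f·g: L₀ = L_f ⊗_s L_g, ord ≤ 2·1.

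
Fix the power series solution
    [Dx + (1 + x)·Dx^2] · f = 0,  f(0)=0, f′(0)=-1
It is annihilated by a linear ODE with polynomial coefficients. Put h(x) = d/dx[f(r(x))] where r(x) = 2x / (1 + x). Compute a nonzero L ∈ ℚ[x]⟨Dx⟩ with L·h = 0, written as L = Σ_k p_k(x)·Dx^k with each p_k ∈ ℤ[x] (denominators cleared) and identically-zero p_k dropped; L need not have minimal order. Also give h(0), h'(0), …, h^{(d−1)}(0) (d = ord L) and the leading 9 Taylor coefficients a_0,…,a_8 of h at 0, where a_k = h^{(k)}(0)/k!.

L = (4 + 6·x) + (1 + 4·x + 3·x^2)·Dx  (order 1).
h: a_k = -2, 8, -26, 80, -242, 728, -2186, 6560, -19682, …
ICs: h(0) = -2.

f: a_k = 0, -1, 1/2, -1/3, 1/4, -1/5, 1/6, -1/7, 1/8, …
L₀ from L_f via x↦r, Dx↦r'^{-1}Dx.
Derive L from L₀ (diff closure).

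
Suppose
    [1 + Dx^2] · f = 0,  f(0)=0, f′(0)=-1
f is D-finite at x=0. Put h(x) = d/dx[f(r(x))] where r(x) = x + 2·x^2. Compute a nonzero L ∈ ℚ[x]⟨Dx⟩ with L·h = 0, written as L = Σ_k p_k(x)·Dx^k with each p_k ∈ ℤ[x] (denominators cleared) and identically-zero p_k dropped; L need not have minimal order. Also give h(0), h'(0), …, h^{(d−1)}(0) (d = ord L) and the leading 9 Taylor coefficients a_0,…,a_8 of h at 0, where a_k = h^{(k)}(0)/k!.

f: a_k = 0, -1, 0, 1/6, 0, -1/120, 0, 1/5040, 0, …
Change of var in L_f (x↦r) gives L₀.
Derive L from L₀ (diff closure).
L = (49 + 16·x + 96·x^2 + 256·x^3 + 256·x^4) + (-12 - 48·x)·Dx + (1 + 8·x + 16·x^2)·Dx^2  (order 2).
h: a_k = -1, -4, 1/2, 4, 239/24, 15/2, -1679/720, -239/45, -235873/40320, …
ICs: h(0) = -1, h′(0) = -4.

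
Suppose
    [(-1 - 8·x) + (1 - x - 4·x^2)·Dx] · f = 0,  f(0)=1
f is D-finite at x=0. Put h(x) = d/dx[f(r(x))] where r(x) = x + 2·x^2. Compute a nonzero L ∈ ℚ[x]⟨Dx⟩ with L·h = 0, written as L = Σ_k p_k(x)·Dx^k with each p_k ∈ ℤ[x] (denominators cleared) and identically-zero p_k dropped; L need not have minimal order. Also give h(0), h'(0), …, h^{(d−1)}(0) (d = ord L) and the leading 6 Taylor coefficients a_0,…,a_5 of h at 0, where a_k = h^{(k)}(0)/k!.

L = (14 + 20·x + 120·x^2 + 320·x^3 + 320·x^4) + (-1 - 3·x + 10·x^2 + 40·x^3 + 80·x^4 + 64·x^5)·Dx  (order 1).
h: a_k = 1, 14, 87, 412, 2025, 9594, …
ICs: h(0) = 1.

f: a_k = 1, 1, 5, 9, 29, 65, …
f∘r: x↦r, Dx↦Dx/r' in L_f ⇒ L₀.
h₀' ⇒ L via d/dx closure of L₀.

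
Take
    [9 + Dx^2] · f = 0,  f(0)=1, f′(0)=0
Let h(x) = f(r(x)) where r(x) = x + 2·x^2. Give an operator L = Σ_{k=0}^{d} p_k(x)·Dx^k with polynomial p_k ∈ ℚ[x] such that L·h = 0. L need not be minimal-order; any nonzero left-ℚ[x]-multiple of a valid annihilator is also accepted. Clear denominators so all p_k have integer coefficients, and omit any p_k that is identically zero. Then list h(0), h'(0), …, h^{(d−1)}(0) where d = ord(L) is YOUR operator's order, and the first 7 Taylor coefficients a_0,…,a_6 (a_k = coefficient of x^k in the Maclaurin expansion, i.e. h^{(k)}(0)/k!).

f: a_k = 1, 0, -9/2, 0, 27/8, 0, -81/80, …
f∘r: x↦r, Dx↦Dx/r' in L_f ⇒ L₀.
L = (9 + 108·x + 432·x^2 + 576·x^3) - 4·Dx + (1 + 4·x)·Dx^2  (order 2).
h: a_k = 1, 0, -9/2, -18, -117/8, 27, 6399/80, …
ICs: h(0) = 1, h′(0) = 0.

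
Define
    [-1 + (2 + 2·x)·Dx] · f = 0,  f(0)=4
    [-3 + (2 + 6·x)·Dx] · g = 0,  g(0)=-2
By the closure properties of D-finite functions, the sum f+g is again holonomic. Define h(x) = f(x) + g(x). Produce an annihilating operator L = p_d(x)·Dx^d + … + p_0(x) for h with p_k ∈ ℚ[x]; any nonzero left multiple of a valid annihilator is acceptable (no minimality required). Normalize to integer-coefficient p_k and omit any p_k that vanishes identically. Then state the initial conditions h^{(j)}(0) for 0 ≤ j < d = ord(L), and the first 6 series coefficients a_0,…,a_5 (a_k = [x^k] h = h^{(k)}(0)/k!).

f: a_k = 4, 2, -1/2, 1/4, -5/32, 7/64, …
g: a_k = -2, -3, 9/4, -27/8, 405/64, -1701/128, …
h₀=f+g: left-lcm gives L₀, ord ≤ 2.
L = -3 + (8 + 12·x)·Dx + (4 + 16·x + 12·x^2)·Dx^2  (order 2).
h: a_k = 2, -1, 7/4, -25/8, 395/64, -1687/128, …
ICs: h(0) = 2, h′(0) = -1.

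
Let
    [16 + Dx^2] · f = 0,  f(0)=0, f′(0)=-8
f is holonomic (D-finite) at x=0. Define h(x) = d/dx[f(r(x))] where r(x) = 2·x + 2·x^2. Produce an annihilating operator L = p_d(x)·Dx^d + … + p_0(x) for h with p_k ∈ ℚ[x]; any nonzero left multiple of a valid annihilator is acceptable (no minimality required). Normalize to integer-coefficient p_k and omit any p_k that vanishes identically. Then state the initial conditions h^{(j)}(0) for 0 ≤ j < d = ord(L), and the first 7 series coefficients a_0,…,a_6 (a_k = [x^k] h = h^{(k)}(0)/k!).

L = (76 + 512·x + 1536·x^2 + 2048·x^3 + 1024·x^4) + (-6 - 12·x)·Dx + (1 + 4·x + 4·x^2)·Dx^2  (order 2).
h: a_k = -16, -32, 512, 2048, -512/3, -15360, -1458176/45, …
ICs: h(0) = -16, h′(0) = -32.

f: a_k = 0, -8, 0, 64/3, 0, -256/15, 0, …
Substitute x→r, Dx→(1/r')Dx; clear ⇒ L₀.
Derive L from L₀ (diff closure).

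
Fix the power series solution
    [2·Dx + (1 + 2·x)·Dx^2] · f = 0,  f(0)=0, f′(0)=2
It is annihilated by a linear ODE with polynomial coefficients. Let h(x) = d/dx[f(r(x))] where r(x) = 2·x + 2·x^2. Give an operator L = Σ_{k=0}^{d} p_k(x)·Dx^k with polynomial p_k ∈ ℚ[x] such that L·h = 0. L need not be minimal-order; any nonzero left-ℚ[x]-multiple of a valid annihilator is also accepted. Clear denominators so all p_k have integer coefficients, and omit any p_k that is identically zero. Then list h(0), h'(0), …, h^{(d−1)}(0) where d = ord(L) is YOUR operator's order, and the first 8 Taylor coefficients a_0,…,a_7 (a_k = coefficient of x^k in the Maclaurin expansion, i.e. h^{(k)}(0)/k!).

L = 2 + (1 + 2·x)·Dx  (order 1).
h: a_k = 4, -8, 16, -32, 64, -128, 256, -512, …
ICs: h(0) = 4.

f: a_k = 0, 2, -2, 8/3, -4, 32/5, -32/3, 128/7, …
L₀ from L_f via x↦r, Dx↦r'^{-1}Dx.
h=h₀': d/dx-closure on L₀ ⇒ L.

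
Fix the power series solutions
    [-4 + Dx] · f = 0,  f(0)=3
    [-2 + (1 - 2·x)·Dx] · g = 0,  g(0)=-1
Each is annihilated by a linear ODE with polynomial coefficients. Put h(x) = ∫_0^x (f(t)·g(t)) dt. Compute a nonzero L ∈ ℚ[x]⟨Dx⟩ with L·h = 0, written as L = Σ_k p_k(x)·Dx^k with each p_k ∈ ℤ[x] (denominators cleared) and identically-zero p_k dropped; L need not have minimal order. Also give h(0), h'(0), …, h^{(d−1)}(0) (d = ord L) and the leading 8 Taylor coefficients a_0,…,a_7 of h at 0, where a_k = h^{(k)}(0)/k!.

L = (6 - 8·x)·Dx + (-1 + 2·x)·Dx^2  (order 2).
h: a_k = 0, -3, -9, -20, -38, -336/5, -1744/15, -21184/105, …
ICs: h(0) = 0, h′(0) = -3.

f: a_k = 3, 12, 24, 32, 32, 128/5, 256/15, 1024/105, …
g: a_k = -1, -2, -4, -8, -16, -32, -64, -128, …
f·g: L₀ = L_f ⊗_s L_g, ord ≤ 1·1.
h=∫h₀ ⇒ L = L₀·Dx.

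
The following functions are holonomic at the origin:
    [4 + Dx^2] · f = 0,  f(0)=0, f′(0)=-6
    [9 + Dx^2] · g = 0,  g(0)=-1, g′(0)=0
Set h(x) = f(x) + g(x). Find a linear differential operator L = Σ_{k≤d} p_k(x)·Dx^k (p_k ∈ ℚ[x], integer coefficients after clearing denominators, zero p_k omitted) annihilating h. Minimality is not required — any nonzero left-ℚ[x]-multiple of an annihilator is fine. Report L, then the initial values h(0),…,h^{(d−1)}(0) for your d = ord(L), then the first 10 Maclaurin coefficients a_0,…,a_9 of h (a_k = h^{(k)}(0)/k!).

f: a_k = 0, -6, 0, 4, 0, -4/5, 0, 8/105, 0, -4/945, …
g: a_k = -1, 0, 9/2, 0, -27/8, 0, 81/80, 0, -729/4480, 0, …
L₀ := lclm(L_f,L_g); ord L₀ ≤ 2+2.
L = 36 + 13·Dx^2 + Dx^4  (order 4).
h: a_k = -1, -6, 9/2, 4, -27/8, -4/5, 81/80, 8/105, -729/4480, -4/945, …
ICs: h(0) = -1, h′(0) = -6, h′′(0) = 9, h′′′(0) = 24.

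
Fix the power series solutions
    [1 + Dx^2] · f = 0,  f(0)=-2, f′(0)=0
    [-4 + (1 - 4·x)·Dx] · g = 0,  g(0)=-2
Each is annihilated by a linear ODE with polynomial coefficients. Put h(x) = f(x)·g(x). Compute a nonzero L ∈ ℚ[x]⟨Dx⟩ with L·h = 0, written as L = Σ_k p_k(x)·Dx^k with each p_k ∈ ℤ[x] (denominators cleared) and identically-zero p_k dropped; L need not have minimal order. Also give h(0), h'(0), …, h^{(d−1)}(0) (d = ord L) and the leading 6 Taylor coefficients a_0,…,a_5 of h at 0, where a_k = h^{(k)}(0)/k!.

L = (-1 + 4·x) + 8·Dx + (-1 + 4·x)·Dx^2  (order 2).
h: a_k = 4, 16, 62, 248, 5953/6, 11906/3, …
ICs: h(0) = 4, h′(0) = 16.

f: a_k = -2, 0, 1, 0, -1/12, 0, …
g: a_k = -2, -8, -32, -128, -512, -2048, …
L₀ := L_f ⊗_s L_g (sym. prod.), ord ≤ 2.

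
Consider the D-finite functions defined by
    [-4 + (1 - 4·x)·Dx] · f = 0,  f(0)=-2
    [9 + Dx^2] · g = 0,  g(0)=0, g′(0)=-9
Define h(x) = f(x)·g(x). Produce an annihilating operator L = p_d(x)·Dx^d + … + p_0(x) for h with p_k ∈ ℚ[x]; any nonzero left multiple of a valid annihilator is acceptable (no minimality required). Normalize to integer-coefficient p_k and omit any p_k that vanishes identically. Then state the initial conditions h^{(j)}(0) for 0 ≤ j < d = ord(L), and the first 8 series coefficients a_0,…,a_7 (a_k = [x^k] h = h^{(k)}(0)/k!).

f: a_k = -2, -8, -32, -128, -512, -2048, -8192, -32768, …
g: a_k = 0, -9, 0, 27/2, 0, -243/40, 0, 729/560, …
h₀=f·g: eliminate ⇒ L₀, order ≤ 1·2.
L = (-9 + 36·x) + 8·Dx + (-1 + 4·x)·Dx^2  (order 2).
h: a_k = 0, 18, 72, 261, 1044, 83763/20, 83763/5, 18762183/280, …
ICs: h(0) = 0, h′(0) = 18.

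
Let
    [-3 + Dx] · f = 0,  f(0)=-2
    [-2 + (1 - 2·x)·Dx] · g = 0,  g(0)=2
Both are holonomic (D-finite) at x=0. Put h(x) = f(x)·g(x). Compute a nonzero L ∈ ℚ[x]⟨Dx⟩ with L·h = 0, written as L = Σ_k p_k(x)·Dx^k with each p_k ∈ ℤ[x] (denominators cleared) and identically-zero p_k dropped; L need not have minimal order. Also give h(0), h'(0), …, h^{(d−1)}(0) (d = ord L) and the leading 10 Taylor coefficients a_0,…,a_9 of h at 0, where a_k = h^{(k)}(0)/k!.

L = (5 - 6·x) + (-1 + 2·x)·Dx  (order 1).
h: a_k = -4, -20, -58, -134, -563/2, -5711/10, -4585/4, -321193/140, -5139817/1120, -10279877/1120, …
ICs: h(0) = -4.

f: a_k = -2, -6, -9, -9, -27/4, -81/20, -81/40, -243/280, -729/2240, -243/2240, …
g: a_k = 2, 4, 8, 16, 32, 64, 128, 256, 512, 1024, …
L₀ := L_f ⊗_s L_g (sym. prod.), ord ≤ 1.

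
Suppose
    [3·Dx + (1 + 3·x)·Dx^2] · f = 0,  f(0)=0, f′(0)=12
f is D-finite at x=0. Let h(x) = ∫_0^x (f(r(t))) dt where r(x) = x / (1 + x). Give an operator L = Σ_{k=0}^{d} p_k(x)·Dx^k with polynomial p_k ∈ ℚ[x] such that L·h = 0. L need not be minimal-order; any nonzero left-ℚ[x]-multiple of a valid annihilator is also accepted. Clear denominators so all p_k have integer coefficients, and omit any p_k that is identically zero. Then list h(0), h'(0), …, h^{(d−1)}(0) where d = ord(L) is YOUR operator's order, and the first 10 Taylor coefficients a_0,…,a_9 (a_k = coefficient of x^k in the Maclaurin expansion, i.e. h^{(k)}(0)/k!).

f: a_k = 0, 12, -18, 36, -81, 972/5, -486, 8748/7, -6561/2, 8748, …
L₀ from L_f via x↦r, Dx↦r'^{-1}Dx.
h=∫h₀ ⇒ L = L₀·Dx.
L = (5 + 8·x)·Dx^2 + (1 + 5·x + 4·x^2)·Dx^3  (order 3).
h: a_k = 0, 0, 6, -10, 21, -51, 682/5, -390, 16383/14, -21845/6, …
ICs: h(0) = 0, h′(0) = 0, h′′(0) = 12.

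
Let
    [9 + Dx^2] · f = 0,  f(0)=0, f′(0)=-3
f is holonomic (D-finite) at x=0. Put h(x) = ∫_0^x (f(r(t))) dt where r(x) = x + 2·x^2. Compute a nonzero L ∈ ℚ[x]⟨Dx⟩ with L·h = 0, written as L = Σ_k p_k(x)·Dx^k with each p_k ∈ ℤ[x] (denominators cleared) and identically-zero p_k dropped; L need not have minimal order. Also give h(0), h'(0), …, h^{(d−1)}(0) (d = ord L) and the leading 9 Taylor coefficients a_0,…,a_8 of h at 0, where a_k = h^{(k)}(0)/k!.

L = (9 + 108·x + 432·x^2 + 576·x^3)·Dx - 4·Dx^2 + (1 + 4·x)·Dx^3  (order 3).
h: a_k = 0, 0, -3/2, -2, 9/8, 27/5, 693/80, 9/4, -45117/4480, …
ICs: h(0) = 0, h′(0) = 0, h′′(0) = -3.

f: a_k = 0, -3, 0, 9/2, 0, -81/40, 0, 243/560, 0, …
h₀=f(r): pull back L_f along r ⇒ L₀.
h=∫h₀ ⇒ L = L₀·Dx.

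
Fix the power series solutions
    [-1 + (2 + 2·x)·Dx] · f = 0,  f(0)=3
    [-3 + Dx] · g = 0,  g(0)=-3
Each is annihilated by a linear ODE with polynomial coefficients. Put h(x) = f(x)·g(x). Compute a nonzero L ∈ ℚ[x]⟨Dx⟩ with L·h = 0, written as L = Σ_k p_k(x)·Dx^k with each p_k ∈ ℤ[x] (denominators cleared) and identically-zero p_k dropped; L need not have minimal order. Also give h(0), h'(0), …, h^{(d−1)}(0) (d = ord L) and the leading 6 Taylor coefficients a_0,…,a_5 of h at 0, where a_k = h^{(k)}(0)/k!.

L = (-7 - 6·x) + (2 + 2·x)·Dx  (order 1).
h: a_k = -9, -63/2, -423/8, -927/16, -6003/128, -38493/1280, …
ICs: h(0) = -9.

f: a_k = 3, 3/2, -3/8, 3/16, -15/128, 21/256, …
g: a_k = -3, -9, -27/2, -27/2, -81/8, -243/40, …
h₀=f·g: eliminate ⇒ L₀, order ≤ 1·1.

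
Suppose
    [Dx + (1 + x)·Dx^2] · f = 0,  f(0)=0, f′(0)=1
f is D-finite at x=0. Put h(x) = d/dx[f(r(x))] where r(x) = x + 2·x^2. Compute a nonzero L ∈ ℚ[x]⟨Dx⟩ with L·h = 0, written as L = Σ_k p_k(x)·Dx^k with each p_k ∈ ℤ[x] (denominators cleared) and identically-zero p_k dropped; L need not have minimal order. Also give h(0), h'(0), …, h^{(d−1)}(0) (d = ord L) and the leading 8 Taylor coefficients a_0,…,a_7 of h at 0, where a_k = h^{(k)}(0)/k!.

f: a_k = 0, 1, -1/2, 1/3, -1/4, 1/5, -1/6, 1/7, …
h₀=f(r): pull back L_f along r ⇒ L₀.
Derive L from L₀ (diff closure).
L = (-3 + 4·x + 8·x^2) + (1 + 5·x + 6·x^2 + 8·x^3)·Dx  (order 1).
h: a_k = 1, 3, -5, -1, 11, -9, -13, 31, …
ICs: h(0) = 1.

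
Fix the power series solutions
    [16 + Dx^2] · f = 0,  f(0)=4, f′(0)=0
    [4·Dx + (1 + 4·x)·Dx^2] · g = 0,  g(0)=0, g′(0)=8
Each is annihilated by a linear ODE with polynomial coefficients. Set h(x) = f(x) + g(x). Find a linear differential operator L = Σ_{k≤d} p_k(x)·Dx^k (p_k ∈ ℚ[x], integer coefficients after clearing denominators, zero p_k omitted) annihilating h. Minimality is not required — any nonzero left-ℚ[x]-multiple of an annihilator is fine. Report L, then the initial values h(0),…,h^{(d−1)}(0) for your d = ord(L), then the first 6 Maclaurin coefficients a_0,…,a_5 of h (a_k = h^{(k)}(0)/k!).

f: a_k = 4, 0, -32, 0, 128/3, 0, …
g: a_k = 0, 8, -16, 128/3, -128, 2048/5, …
Weyl lclm of L_f,L_g ⇒ L₀ (ord ≤ 4).
L = (448 + 512·x + 1024·x^2)·Dx + (48 + 320·x + 768·x^2 + 1024·x^3)·Dx^2 + (28 + 32·x + 64·x^2)·Dx^3 + (3 + 20·x + 48·x^2 + 64·x^3)·Dx^4  (order 4).
h: a_k = 4, 8, -48, 128/3, -256/3, 2048/5, …
ICs: h(0) = 4, h′(0) = 8, h′′(0) = -96, h′′′(0) = 256.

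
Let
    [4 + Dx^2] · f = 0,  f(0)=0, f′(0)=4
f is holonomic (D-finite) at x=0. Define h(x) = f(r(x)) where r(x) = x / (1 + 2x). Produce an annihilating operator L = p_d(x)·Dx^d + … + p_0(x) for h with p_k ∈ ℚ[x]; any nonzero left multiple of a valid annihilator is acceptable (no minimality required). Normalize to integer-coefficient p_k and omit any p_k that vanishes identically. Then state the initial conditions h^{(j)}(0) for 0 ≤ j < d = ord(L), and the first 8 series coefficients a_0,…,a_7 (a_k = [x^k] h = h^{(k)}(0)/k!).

L = 4 + (4 + 24·x + 48·x^2 + 32·x^3)·Dx + (1 + 8·x + 24·x^2 + 32·x^3 + 16·x^4)·Dx^2  (order 2).
h: a_k = 0, 4, -8, 40/3, -16, 8/15, 80, -110896/315, …
ICs: h(0) = 0, h′(0) = 4.

f: a_k = 0, 4, 0, -8/3, 0, 8/15, 0, -16/315, …
Change of var in L_f (x↦r) gives L₀.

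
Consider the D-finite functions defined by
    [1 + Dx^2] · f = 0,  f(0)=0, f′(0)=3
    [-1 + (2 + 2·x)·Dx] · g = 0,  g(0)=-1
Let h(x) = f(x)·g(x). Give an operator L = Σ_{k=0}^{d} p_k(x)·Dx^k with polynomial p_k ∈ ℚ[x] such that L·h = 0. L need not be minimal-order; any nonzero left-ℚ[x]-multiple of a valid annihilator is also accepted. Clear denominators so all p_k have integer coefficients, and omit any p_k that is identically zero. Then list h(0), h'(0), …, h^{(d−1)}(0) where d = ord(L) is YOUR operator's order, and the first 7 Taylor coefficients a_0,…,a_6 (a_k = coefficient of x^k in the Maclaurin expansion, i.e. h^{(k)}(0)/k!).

f: a_k = 0, 3, 0, -1/2, 0, 1/40, 0, …
g: a_k = -1, -1/2, 1/8, -1/16, 5/128, -7/256, 21/1024, …
Product ⇒ symmetric product L₀, ord ≤ 2.
L = (7 + 8·x + 4·x^2) + (-4 - 4·x)·Dx + (4 + 8·x + 4·x^2)·Dx^2  (order 2).
h: a_k = 0, -3, -3/2, 7/8, 1/16, 19/640, -81/1280, …
ICs: h(0) = 0, h′(0) = -3.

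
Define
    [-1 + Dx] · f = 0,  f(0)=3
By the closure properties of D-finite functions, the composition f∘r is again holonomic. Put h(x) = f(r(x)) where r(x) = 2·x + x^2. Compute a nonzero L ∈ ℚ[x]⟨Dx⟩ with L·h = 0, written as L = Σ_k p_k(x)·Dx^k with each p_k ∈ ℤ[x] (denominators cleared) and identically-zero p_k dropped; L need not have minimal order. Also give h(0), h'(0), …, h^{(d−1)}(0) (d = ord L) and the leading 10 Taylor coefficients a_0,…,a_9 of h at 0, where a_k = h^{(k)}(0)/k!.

f: a_k = 3, 3, 3/2, 1/2, 1/8, 1/40, 1/240, 1/1680, 1/13440, 1/120960, …
Change of var in L_f (x↦r) gives L₀.
L = (-2 - 2·x) + Dx  (order 1).
h: a_k = 3, 6, 9, 10, 19/2, 39/5, 173/30, 407/105, 135/56, 5281/3780, …
ICs: h(0) = 3.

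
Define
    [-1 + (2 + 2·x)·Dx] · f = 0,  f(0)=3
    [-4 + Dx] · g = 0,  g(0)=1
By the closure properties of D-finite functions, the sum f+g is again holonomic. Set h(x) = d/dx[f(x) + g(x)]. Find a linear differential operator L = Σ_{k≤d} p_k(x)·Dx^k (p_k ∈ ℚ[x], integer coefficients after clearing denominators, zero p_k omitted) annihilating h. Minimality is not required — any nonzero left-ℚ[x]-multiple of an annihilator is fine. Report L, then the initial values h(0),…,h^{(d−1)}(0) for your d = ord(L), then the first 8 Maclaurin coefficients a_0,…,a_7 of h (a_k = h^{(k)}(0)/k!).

L = (-44 - 32·x) + (-61 - 128·x - 64·x^2)·Dx + (18 + 34·x + 16·x^2)·Dx^2  (order 2).
h: a_k = 11/2, 61/4, 521/16, 4051/96, 33083/768, 259309/7680, 2128337/92160, 16371811/1290240, …
ICs: h(0) = 11/2, h′(0) = 61/4.

f: a_k = 3, 3/2, -3/8, 3/16, -15/128, 21/256, -63/1024, 99/2048, …
g: a_k = 1, 4, 8, 32/3, 32/3, 128/15, 256/45, 1024/315, …
Weyl lclm of L_f,L_g ⇒ L₀ (ord ≤ 2).
h=h₀': d/dx-closure on L₀ ⇒ L.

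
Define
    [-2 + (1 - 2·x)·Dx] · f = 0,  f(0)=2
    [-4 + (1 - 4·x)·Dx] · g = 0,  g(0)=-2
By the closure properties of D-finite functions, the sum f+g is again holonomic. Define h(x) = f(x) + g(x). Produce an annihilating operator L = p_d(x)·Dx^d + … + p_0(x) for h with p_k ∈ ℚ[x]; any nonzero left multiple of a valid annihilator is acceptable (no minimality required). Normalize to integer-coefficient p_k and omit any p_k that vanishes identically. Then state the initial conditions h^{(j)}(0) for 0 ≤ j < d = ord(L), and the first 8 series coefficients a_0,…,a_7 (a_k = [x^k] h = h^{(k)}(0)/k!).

L = -16 + (12 - 32·x)·Dx + (-1 + 6·x - 8·x^2)·Dx^2  (order 2).
h: a_k = 0, -4, -24, -112, -480, -1984, -8064, -32512, …
ICs: h(0) = 0, h′(0) = -4.

f: a_k = 2, 4, 8, 16, 32, 64, 128, 256, …
g: a_k = -2, -8, -32, -128, -512, -2048, -8192, -32768, …
f+g: L₀ = lclm(L_f,L_g), ord ≤ 1+1.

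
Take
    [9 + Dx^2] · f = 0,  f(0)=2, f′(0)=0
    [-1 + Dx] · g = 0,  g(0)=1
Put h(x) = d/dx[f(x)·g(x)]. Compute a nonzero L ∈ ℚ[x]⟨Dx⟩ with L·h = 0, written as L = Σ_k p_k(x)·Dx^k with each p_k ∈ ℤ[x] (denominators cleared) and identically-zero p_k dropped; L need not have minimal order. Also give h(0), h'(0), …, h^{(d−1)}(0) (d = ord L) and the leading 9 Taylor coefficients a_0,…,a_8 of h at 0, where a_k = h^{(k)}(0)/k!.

L = 10 - 2·Dx + Dx^2  (order 2).
h: a_k = 2, -16, -26, 28/3, 79/3, 88/15, -307/45, -1054/315, 481/1260, …
ICs: h(0) = 2, h′(0) = -16.

f: a_k = 2, 0, -9, 0, 27/4, 0, -81/40, 0, 729/2240, …
g: a_k = 1, 1, 1/2, 1/6, 1/24, 1/120, 1/720, 1/5040, 1/40320, …
Sym-product of L_f,L_g gives L₀ (≤ ord 2).
h₀' ⇒ L via d/dx closure of L₀.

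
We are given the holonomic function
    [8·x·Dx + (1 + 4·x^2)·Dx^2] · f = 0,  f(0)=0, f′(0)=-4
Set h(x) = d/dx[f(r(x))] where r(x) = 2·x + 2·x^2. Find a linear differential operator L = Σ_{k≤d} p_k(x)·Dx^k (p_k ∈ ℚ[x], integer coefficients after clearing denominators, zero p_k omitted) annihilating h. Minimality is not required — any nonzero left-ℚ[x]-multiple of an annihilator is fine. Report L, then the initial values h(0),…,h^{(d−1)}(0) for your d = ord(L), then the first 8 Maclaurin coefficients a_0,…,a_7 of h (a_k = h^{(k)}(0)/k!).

f: a_k = 0, -4, 0, 16/3, 0, -64/5, 0, 256/7, …
L₀ from L_f via x↦r, Dx↦r'^{-1}Dx.
Differentiate: ansatz ord ≤ ord L₀ ⇒ L.
L = (-2 + 32·x + 128·x^2 + 192·x^3 + 96·x^4) + (1 + 2·x + 16·x^2 + 64·x^3 + 80·x^4 + 32·x^5)·Dx  (order 1).
h: a_k = -8, -16, 128, 512, -1408, -12032, 4096, 229376, …
ICs: h(0) = -8.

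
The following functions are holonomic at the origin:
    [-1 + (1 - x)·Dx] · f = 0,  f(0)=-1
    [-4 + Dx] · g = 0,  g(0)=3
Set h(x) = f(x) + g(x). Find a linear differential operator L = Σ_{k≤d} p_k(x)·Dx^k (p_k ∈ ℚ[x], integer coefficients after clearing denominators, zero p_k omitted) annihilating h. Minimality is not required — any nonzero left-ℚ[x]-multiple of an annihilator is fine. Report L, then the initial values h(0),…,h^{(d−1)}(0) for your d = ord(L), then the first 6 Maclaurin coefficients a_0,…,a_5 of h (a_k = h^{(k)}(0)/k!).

L = (8 - 16·x) + (-14 + 32·x - 16·x^2)·Dx + (3 - 7·x + 4·x^2)·Dx^2  (order 2).
h: a_k = 2, 11, 23, 31, 31, 123/5, …
ICs: h(0) = 2, h′(0) = 11.

f: a_k = -1, -1, -1, -1, -1, -1, …
g: a_k = 3, 12, 24, 32, 32, 128/5, …
L₀ := lclm(L_f,L_g); ord L₀ ≤ 1+1.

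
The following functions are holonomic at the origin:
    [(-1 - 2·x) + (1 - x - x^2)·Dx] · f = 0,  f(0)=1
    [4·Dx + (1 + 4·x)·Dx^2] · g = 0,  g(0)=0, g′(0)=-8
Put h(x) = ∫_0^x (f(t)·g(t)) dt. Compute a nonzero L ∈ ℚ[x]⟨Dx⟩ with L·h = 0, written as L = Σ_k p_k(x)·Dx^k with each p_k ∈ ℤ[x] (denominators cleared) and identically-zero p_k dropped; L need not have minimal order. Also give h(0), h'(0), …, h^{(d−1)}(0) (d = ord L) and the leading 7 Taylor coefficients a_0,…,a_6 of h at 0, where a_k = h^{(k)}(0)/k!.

L = (6 + 16·x)·Dx + (-2 + 16·x + 20·x^2)·Dx^2 + (-1 - 3·x + 5·x^2 + 4·x^3)·Dx^3  (order 3).
h: a_k = 0, 0, -4, 8/3, -32/3, 56/3, -2692/45, …
ICs: h(0) = 0, h′(0) = 0, h′′(0) = -8.

f: a_k = 1, 1, 2, 3, 5, 8, 13, …
g: a_k = 0, -8, 16, -128/3, 128, -2048/5, 4096/3, …
h₀=f·g: eliminate ⇒ L₀, order ≤ 1·2.
h=∫h₀ ⇒ L = L₀·Dx.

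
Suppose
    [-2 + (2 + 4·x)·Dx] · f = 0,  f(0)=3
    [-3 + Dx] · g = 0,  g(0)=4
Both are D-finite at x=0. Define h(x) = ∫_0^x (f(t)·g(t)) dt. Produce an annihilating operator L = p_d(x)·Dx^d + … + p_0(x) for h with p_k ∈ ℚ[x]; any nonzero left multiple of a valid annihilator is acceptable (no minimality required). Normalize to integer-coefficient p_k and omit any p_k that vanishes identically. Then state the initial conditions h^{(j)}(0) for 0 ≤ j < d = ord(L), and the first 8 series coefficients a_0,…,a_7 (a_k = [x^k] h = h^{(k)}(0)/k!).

L = (-4 - 6·x)·Dx + (1 + 2·x)·Dx^2  (order 2).
h: a_k = 0, 12, 24, 28, 24, 78/5, 44/5, 18/5, …
ICs: h(0) = 0, h′(0) = 12.

f: a_k = 3, 3, -3/2, 3/2, -15/8, 21/8, -63/16, 99/16, …
g: a_k = 4, 12, 18, 18, 27/2, 81/10, 81/20, 243/140, …
Sym-product of L_f,L_g gives L₀ (≤ ord 1).
∫: right-multiply L₀ by Dx.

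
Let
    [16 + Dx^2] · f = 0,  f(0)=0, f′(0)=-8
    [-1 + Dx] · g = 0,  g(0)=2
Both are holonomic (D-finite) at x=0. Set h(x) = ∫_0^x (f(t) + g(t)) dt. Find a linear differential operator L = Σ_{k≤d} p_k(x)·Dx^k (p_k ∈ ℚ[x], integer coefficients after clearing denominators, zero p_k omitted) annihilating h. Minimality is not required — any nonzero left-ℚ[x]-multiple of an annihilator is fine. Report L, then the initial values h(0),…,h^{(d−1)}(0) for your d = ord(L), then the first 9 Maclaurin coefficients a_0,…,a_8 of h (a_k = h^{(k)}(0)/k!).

L = -16·Dx + 16·Dx^2 - Dx^3 + Dx^4  (order 4).
h: a_k = 0, 2, -3, 1/3, 65/12, 1/60, -341/120, 1/2520, 3277/4032, …
ICs: h(0) = 0, h′(0) = 2, h′′(0) = -6, h′′′(0) = 2.

f: a_k = 0, -8, 0, 64/3, 0, -256/15, 0, 2048/315, 0, …
g: a_k = 2, 2, 1, 1/3, 1/12, 1/60, 1/360, 1/2520, 1/20160, …
L₀ := lclm(L_f,L_g); ord L₀ ≤ 2+1.
Integrate: L := L₀·Dx.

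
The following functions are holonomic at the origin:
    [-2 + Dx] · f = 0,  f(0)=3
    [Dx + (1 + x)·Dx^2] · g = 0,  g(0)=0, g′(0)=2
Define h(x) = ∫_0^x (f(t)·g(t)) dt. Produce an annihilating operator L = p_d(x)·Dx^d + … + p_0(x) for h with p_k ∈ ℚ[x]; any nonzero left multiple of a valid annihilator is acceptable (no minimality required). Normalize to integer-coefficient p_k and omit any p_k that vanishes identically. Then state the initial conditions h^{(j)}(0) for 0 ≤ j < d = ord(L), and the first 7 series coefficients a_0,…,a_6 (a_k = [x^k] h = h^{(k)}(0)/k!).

f: a_k = 3, 6, 6, 4, 2, 4/5, 4/15, …
g: a_k = 0, 2, -1, 2/3, -1/2, 2/5, -1/3, …
Product ⇒ symmetric product L₀, ord ≤ 2.
∫: right-multiply L₀ by Dx.
L = (2 + 4·x)·Dx + (-3 - 4·x)·Dx^2 + (1 + x)·Dx^3  (order 3).
h: a_k = 0, 0, 3, 3, 2, 9/10, 11/30, …
ICs: h(0) = 0, h′(0) = 0, h′′(0) = 6.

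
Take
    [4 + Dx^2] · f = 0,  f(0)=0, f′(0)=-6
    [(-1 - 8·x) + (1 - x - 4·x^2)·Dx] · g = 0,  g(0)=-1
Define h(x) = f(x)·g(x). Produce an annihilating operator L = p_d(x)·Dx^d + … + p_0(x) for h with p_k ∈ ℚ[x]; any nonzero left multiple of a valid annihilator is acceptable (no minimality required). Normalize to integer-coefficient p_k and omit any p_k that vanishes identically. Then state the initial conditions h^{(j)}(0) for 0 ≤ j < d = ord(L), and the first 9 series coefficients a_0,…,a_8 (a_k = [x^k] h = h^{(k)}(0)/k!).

L = (4 + 4·x + 16·x^2) + (2 + 16·x)·Dx + (-1 + x + 4·x^2)·Dx^2  (order 2).
h: a_k = 0, 6, 6, 26, 50, 774/5, 1774/5, 102262/105, 251278/105, …
ICs: h(0) = 0, h′(0) = 6.

f: a_k = 0, -6, 0, 4, 0, -4/5, 0, 8/105, 0, …
g: a_k = -1, -1, -5, -9, -29, -65, -181, -441, -1165, …
Product ⇒ symmetric product L₀, ord ≤ 2.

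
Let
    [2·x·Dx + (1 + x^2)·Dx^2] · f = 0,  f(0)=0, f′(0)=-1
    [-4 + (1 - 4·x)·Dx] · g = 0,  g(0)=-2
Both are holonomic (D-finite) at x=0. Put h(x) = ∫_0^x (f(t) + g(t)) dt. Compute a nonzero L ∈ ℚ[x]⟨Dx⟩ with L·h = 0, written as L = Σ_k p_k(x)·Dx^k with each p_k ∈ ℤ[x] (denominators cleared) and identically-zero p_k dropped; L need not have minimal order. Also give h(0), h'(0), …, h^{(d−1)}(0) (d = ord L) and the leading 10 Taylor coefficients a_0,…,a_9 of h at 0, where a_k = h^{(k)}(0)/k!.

L = (8 - 128·x - 24·x^2)·Dx^2 + (-49 + 8·x - 109·x^2 - 24·x^3)·Dx^3 + (4 - 15·x - 15·x^3 - 4·x^4)·Dx^4  (order 4).
h: a_k = 0, -2, -9/2, -32/3, -383/12, -512/5, -10241/30, -8192/7, -229375/56, -131072/9, …
ICs: h(0) = 0, h′(0) = -2, h′′(0) = -9, h′′′(0) = -64.

f: a_k = 0, -1, 0, 1/3, 0, -1/5, 0, 1/7, 0, -1/9, …
g: a_k = -2, -8, -32, -128, -512, -2048, -8192, -32768, -131072, -524288, …
L₀ := lclm(L_f,L_g); ord L₀ ≤ 2+1.
Integrate: L := L₀·Dx.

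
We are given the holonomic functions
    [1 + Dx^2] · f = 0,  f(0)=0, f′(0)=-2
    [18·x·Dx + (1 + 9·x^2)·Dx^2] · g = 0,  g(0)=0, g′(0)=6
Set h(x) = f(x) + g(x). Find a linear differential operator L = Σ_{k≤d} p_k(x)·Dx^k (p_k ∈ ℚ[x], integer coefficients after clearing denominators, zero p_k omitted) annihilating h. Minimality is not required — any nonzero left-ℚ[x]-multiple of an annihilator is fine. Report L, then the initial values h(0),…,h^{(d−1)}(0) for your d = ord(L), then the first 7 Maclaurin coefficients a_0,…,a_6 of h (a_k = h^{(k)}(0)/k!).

f: a_k = 0, -2, 0, 1/3, 0, -1/60, 0, …
g: a_k = 0, 6, 0, -18, 0, 486/5, 0, …
h₀=f+g: left-lcm gives L₀, ord ≤ 4.
L = (-1926·x + 17820·x^3 + 1458·x^5)·Dx + (-17 + 351·x^2 + 4617·x^4 + 729·x^6)·Dx^2 + (-1926·x + 17820·x^3 + 1458·x^5)·Dx^3 + (-17 + 351·x^2 + 4617·x^4 + 729·x^6)·Dx^4  (order 4).
h: a_k = 0, 4, 0, -53/3, 0, 5831/60, 0, …
ICs: h(0) = 0, h′(0) = 4, h′′(0) = 0, h′′′(0) = -106.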